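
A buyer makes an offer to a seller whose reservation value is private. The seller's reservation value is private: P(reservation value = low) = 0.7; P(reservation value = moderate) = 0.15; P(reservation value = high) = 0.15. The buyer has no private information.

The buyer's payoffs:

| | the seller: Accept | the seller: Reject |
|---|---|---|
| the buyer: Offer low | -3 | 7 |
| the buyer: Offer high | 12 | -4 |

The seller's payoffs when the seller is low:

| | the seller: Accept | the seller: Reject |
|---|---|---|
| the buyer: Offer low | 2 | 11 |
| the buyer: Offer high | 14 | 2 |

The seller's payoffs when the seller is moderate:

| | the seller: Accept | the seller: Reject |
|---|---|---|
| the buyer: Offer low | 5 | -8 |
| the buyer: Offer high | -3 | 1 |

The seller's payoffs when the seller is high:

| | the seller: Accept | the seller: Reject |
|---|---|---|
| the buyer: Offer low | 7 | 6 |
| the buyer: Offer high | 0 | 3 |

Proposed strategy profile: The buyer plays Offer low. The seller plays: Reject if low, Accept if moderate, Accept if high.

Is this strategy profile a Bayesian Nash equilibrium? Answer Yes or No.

The buyer plays Offer low: E[Offer low] = 0.7·(7) + 0.15·(-3) + 0.15·(-3) = 4; E[Offer high] = 0.8. Best-responding. ✓
The seller (reservation value low), facing Offer low: Accept gives 2, Reject gives 11. Proposed Reject is best. ✓
The seller (reservation value moderate), facing Offer low: Accept gives 5, Reject gives -8. Proposed Accept is best. ✓
The seller (reservation value high), facing Offer low: Accept gives 7, Reject gives 6. Proposed Accept is best. ✓

Yes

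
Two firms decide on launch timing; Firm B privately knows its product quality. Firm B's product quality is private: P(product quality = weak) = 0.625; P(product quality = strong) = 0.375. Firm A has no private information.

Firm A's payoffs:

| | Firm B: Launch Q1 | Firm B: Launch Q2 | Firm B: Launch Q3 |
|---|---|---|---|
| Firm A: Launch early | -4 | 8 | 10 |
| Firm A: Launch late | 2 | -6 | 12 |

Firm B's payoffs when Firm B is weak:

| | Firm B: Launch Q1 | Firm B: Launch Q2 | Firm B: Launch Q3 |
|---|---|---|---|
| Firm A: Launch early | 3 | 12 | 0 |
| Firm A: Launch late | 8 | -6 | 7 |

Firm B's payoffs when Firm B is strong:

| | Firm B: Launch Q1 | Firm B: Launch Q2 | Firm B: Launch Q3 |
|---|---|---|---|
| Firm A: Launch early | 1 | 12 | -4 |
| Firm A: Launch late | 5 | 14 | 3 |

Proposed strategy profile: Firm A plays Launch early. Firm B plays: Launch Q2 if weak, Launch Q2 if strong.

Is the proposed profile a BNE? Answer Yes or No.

A profile is a BNE iff every type of every player is best-responding given beliefs about the other side.
Firm A plays Launch early: E[Launch early] = 0.625·(8) + 0.375·(8) = 8; E[Launch late] = -6. Best-responding. ✓
Firm B (product quality weak), facing Launch early: Launch Q1 gives 3, Launch Q2 gives 12, Launch Q3 gives 0. Proposed Launch Q2 is best. ✓
Firm B (product quality strong), facing Launch early: Launch Q1 gives 1, Launch Q2 gives 12, Launch Q3 gives -4. Proposed Launch Q2 is best. ✓

Yes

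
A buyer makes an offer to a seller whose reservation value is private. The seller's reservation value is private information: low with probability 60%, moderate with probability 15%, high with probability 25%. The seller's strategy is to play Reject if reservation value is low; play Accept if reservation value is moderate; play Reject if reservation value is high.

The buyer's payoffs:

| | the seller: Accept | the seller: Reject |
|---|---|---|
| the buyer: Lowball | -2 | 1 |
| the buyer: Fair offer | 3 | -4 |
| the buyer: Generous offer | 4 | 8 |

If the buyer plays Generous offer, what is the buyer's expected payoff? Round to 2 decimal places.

E[Generous offer] = 0.6·8 + 0.15·4 + 0.25·8 = 4.8 + 0.6 + 2 = 7.4

7.40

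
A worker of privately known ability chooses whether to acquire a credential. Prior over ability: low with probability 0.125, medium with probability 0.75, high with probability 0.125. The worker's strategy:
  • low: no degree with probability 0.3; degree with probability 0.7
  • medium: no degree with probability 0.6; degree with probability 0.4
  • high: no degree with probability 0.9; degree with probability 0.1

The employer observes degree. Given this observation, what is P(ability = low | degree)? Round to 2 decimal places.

0.22

P(degree) = 0.125·0.7 + 0.75·0.4 + 0.125·0.1 = 0.4
P(low | degree) = (0.125·0.7) / 0.4 = 0.0875 / 0.4 = 0.21875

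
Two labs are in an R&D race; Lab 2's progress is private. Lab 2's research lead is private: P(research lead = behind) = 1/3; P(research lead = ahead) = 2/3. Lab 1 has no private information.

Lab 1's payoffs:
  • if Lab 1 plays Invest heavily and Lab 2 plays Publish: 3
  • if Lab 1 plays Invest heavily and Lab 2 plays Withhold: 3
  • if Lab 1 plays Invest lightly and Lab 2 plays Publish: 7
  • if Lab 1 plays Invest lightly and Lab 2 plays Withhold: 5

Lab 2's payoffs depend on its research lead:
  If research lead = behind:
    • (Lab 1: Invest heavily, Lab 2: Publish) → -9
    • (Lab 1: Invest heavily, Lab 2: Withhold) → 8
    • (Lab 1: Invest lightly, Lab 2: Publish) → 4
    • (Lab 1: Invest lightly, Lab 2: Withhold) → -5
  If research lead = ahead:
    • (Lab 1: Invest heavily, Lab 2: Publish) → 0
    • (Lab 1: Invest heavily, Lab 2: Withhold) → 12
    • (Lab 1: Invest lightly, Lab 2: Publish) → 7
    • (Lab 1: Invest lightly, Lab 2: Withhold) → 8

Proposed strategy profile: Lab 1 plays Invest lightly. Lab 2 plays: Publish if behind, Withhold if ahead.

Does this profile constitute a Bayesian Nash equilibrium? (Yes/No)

Yes

Lab 1 plays Invest lightly: E[Invest lightly] = 1/3·(7) + 2/3·(5) = 17/3; E[Invest heavily] = 3. Best-responding. ✓
Lab 2 (research lead behind), facing Invest lightly: Publish gives 4, Withhold gives -5. Proposed Publish is best. ✓
Lab 2 (research lead ahead), facing Invest lightly: Publish gives 7, Withhold gives 8. Proposed Withhold is best. ✓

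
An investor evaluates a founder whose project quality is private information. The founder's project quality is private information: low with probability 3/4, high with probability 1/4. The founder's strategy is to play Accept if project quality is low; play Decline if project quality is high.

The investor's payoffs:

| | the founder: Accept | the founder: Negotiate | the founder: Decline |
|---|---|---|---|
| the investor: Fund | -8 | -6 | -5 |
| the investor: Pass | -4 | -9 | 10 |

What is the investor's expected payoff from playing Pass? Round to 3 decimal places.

-0.500

Take the expectation over the founder's project quality, weighting each type's action by its prior probability.
E[Pass] = 3/4·(-4) + 1/4·10 = (-3) + 5/2 = -1/2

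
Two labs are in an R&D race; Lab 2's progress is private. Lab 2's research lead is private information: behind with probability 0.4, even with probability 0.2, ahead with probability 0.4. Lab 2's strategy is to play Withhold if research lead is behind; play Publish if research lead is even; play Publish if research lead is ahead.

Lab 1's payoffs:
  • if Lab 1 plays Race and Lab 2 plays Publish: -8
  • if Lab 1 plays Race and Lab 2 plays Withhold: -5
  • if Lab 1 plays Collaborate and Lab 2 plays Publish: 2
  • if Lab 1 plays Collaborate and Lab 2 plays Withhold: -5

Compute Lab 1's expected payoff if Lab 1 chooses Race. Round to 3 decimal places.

E[Race] = 0.4·(-5) + 0.2·(-8) + 0.4·(-8) = (-2) + (-1.6) + (-3.2) = -6.8

-6.800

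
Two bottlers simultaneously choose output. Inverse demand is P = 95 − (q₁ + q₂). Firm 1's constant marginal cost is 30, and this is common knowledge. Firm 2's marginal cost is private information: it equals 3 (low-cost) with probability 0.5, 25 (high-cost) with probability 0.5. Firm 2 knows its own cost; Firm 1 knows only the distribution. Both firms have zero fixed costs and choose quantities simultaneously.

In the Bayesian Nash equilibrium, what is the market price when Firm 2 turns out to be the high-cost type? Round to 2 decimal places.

51.83

Type-c best response for Firm 2: q₂(c) = (95 − c)/2 − q₁/2.
Firm 1 maximizes expected profit; its first-order condition is 95 − 2q₁ − E[q₂] − 30 = 0.
Substituting E[q₂] and solving: E[c₂] = 14, so q₁ = (95 − 2·30 + 14)/3 = 16.3333.
q₂(high-cost) = 26.8333, so P = 95 − (16.3333 + 26.8333) = 51.8333.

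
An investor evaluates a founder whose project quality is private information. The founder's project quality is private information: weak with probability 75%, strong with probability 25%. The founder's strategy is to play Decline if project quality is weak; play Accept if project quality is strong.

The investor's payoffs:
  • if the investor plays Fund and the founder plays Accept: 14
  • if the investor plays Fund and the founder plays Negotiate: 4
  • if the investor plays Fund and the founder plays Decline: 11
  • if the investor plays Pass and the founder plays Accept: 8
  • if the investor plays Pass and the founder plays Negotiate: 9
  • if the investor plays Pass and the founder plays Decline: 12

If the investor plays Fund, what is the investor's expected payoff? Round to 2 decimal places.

E[Fund] = 0.75·11 + 0.25·14 = 8.25 + 3.5 = 11.75

11.75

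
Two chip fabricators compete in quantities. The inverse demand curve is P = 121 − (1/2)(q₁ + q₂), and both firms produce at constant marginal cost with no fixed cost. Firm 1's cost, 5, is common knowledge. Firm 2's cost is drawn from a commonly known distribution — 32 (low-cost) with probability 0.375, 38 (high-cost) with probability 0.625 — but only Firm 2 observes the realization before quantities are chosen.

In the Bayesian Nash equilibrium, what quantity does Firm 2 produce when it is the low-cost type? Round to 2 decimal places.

Type-c best response for Firm 2: q₂(c) = (121 − c) − q₁/2.
Firm 1 maximizes expected profit; its first-order condition is 121 − q₁ − (1/2)E[q₂] − 5 = 0.
Substituting E[q₂] and solving: E[c₂] = 35.75, so q₁ = (121 − 2·5 + 35.75)/(3/2) = 97.8333.
q₂(low-cost) = (121 − 32 − (1/2)·97.8333) = 40.0833.

40.08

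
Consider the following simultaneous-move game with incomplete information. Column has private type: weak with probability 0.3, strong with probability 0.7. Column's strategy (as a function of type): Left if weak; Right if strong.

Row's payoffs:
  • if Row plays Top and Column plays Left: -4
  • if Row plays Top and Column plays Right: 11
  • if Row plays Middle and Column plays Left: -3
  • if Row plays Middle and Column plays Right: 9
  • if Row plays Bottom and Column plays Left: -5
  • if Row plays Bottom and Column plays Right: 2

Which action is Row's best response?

Compute Row's expected payoff for each action, taking the expectation over Column's type.
E[Top] = 0.3·(-4) + 0.7·(11) = 6.5
E[Middle] = 0.3·(-3) + 0.7·(9) = 5.4
E[Bottom] = 0.3·(-5) + 0.7·(2) = -0.1
Best response: Top (6.5 is the largest).

Top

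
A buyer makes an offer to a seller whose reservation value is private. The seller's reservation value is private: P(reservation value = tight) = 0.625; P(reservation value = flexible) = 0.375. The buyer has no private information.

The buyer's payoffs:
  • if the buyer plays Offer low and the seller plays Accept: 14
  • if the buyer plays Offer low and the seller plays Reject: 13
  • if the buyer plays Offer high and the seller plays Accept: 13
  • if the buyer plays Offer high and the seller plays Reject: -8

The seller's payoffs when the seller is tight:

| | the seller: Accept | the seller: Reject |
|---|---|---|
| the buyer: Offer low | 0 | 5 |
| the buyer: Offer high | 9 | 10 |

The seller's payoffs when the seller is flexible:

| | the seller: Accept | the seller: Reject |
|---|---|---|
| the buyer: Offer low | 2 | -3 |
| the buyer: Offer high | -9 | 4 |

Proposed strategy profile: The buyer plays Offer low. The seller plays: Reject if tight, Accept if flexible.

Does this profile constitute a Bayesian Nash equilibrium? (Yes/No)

A profile is a BNE iff every type of every player is best-responding given beliefs about the other side.
The buyer plays Offer low: E[Offer low] = 0.625·(13) + 0.375·(14) = 13.375; E[Offer high] = -0.125. Best-responding. ✓
The seller (reservation value tight), facing Offer low: Accept gives 0, Reject gives 5. Proposed Reject is best. ✓
The seller (reservation value flexible), facing Offer low: Accept gives 2, Reject gives -3. Proposed Accept is best. ✓

Yes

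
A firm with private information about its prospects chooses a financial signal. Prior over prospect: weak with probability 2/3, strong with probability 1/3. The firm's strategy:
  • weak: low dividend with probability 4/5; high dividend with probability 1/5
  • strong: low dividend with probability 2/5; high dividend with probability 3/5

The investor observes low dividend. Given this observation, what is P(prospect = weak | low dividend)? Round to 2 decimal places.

P(low dividend) = (2/3)·(4/5) + (1/3)·(2/5) = 2/3
P(weak | low dividend) = ((2/3)·(4/5)) / (2/3) = (8/15) / (2/3) = 4/5

0.80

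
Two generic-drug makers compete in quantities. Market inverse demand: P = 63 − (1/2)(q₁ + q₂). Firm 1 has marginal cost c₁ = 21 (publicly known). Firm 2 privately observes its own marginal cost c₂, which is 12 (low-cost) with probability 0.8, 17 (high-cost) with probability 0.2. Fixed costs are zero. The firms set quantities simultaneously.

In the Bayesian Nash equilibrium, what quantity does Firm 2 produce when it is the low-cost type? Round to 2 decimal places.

Firm 2 with cost c maximizes (63 − (1/2)(q₁+q₂) − c)·q₂, giving q₂(c) = (63 − c − (1/2)q₁).
E[c₂] = 0.8·12 + 0.2·17 = 13
Firm 1's FOC against E[q₂] yields q₁ = (63 − 2·21 + E[c₂])/(3/2) = (63 − 42 + 13)/(3/2) = 22.6667.
q₂(low-cost) = (63 − 12 − (1/2)·22.6667) = 39.6667.

39.67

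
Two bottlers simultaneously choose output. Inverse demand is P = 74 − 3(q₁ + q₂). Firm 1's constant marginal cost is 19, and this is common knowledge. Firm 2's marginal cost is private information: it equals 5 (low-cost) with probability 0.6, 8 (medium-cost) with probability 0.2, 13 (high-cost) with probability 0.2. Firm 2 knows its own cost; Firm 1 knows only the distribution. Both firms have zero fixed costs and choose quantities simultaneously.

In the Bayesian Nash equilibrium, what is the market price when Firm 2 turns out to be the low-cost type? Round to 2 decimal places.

32.30

Type-c best response for Firm 2: q₂(c) = (74 − c)/6 − q₁/2.
Firm 1 maximizes expected profit; its first-order condition is 74 − 6q₁ − 3E[q₂] − 19 = 0.
Substituting E[q₂] and solving: E[c₂] = 7.2, so q₁ = (74 − 2·19 + 7.2)/9 = 4.8.
q₂(low-cost) = 9.1, so P = 74 − 3·(4.8 + 9.1) = 32.3.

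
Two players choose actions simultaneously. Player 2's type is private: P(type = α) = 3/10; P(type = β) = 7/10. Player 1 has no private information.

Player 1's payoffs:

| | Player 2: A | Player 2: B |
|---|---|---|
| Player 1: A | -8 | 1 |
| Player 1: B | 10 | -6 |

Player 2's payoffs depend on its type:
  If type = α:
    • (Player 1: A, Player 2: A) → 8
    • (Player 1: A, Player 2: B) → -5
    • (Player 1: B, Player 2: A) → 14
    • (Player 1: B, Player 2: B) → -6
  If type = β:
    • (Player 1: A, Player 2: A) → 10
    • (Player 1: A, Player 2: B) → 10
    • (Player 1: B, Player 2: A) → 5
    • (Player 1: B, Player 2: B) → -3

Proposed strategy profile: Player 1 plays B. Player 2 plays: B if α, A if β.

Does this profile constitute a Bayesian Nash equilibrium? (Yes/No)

No

A profile is a BNE iff every type of every player is best-responding given beliefs about the other side.
Player 1 plays B: E[B] = 3/10·(-6) + 7/10·(10) = 26/5; E[A] = -53/10. Best-responding. ✓
Player 2 (type α), facing B: A gives 14, B gives -6. Proposed B is not best — profitable deviation exists. ✗
Player 2 (type β), facing B: A gives 5, B gives -3. Proposed A is best. ✓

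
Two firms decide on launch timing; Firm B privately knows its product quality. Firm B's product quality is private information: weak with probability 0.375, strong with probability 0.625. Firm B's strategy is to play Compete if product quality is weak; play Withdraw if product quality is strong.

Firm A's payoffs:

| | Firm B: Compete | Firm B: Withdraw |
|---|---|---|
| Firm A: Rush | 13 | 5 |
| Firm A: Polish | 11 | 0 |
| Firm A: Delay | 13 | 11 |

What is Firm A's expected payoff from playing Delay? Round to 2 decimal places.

Take the expectation over Firm B's product quality, weighting each type's action by its prior probability.
E[Delay] = 0.375·13 + 0.625·11 = 4.875 + 6.875 = 11.75

11.75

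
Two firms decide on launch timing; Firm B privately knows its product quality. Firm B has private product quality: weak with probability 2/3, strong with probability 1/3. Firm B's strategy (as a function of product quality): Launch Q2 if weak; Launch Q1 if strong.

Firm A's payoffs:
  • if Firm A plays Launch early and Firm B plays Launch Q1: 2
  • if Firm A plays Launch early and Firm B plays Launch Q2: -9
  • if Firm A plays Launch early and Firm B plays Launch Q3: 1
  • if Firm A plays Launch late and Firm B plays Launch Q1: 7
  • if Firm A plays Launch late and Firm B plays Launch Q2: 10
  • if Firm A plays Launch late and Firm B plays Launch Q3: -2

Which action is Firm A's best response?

Launch late

E[Launch early] = 2/3·(-9) + 1/3·(2) = -16/3
E[Launch late] = 2/3·(10) + 1/3·(7) = 9
Best response: Launch late (9 is the largest).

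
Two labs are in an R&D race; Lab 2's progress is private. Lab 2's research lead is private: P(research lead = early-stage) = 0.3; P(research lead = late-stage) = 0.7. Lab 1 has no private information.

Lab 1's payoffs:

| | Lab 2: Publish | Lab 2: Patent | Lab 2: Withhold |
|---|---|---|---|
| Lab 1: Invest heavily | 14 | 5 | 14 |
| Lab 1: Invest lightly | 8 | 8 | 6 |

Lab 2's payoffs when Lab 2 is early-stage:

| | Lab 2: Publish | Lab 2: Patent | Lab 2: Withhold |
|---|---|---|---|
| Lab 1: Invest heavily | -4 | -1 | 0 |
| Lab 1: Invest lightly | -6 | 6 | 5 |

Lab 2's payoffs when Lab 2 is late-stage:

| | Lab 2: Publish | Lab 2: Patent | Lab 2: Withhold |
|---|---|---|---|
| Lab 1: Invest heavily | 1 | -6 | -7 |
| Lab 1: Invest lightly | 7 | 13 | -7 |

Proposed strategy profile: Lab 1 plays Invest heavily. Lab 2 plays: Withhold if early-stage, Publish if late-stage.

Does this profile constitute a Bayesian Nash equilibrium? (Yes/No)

Yes

Lab 1 plays Invest heavily: E[Invest heavily] = 0.3·(14) + 0.7·(14) = 14; E[Invest lightly] = 7.4. Best-responding. ✓
Lab 2 (research lead early-stage), facing Invest heavily: Publish gives -4, Patent gives -1, Withhold gives 0. Proposed Withhold is best. ✓
Lab 2 (research lead late-stage), facing Invest heavily: Publish gives 1, Patent gives -6, Withhold gives -7. Proposed Publish is best. ✓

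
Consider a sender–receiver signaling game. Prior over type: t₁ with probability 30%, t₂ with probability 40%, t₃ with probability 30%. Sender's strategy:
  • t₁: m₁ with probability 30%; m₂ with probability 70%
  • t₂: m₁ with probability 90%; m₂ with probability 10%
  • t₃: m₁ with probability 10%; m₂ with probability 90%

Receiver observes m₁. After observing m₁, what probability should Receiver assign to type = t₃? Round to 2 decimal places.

P(m₁) = 0.3·0.3 + 0.4·0.9 + 0.3·0.1 = 0.48
P(t₃ | m₁) = (0.3·0.1) / 0.48 = 0.03 / 0.48 = 0.0625

0.06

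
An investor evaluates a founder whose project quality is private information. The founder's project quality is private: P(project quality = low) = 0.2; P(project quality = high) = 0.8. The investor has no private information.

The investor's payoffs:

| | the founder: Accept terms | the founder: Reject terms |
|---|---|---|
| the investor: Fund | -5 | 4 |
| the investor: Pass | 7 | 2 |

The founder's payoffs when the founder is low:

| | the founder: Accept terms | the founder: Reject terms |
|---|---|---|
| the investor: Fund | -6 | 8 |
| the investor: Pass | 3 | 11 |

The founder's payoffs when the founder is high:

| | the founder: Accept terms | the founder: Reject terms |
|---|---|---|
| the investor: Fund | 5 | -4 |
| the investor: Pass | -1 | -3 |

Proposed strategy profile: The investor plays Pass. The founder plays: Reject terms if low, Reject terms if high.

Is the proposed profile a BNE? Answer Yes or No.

A profile is a BNE iff every type of every player is best-responding given beliefs about the other side.
The investor plays Pass: E[Pass] = 0.2·(2) + 0.8·(2) = 2; E[Fund] = 4. Not best-responding. ✗
The founder (project quality low), facing Pass: Accept terms gives 3, Reject terms gives 11. Proposed Reject terms is best. ✓
The founder (project quality high), facing Pass: Accept terms gives -1, Reject terms gives -3. Proposed Reject terms is not best — profitable deviation exists. ✗

No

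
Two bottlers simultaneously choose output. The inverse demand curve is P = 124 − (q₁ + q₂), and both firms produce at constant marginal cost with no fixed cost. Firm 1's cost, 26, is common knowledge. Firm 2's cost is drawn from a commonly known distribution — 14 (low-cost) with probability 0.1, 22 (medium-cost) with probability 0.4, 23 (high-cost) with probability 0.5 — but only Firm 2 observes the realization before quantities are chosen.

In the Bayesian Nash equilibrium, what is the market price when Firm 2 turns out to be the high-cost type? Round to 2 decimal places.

Each type of Firm 2 best-responds to q₁; Firm 1 best-responds to the expected q₂ over Firm 2's types.
Firm 2 with cost c maximizes (124 − (q₁+q₂) − c)·q₂, giving q₂(c) = (124 − c − q₁)/2.
E[c₂] = 0.1·14 + 0.4·22 + 0.5·23 = 21.7
Firm 1's FOC against E[q₂] yields q₁ = (124 − 2·26 + E[c₂])/3 = (124 − 52 + 21.7)/3 = 31.2333.
q₂(high-cost) = 34.8833, so P = 124 − (31.2333 + 34.8833) = 57.8833.

57.88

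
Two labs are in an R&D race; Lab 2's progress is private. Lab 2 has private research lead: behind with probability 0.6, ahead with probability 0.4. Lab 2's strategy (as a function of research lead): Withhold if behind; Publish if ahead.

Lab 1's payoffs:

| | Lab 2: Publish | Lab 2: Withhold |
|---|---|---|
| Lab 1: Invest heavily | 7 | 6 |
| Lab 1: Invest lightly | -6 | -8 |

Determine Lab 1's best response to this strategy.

Invest heavily

E[Invest heavily] = 0.6·(6) + 0.4·(7) = 6.4
E[Invest lightly] = 0.6·(-8) + 0.4·(-6) = -7.2
Best response: Invest heavily (6.4 is the largest).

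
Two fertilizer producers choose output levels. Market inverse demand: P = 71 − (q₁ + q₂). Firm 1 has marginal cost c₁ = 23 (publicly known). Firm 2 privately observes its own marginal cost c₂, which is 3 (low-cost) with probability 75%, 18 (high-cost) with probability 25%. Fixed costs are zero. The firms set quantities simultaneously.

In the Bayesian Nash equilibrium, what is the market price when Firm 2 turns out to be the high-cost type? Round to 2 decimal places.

Type-c best response for Firm 2: q₂(c) = (71 − c)/2 − q₁/2.
Firm 1 maximizes expected profit; its first-order condition is 71 − 2q₁ − E[q₂] − 23 = 0.
Substituting E[q₂] and solving: E[c₂] = 6.75, so q₁ = (71 − 2·23 + 6.75)/3 = 10.5833.
q₂(high-cost) = 21.2083, so P = 71 − (10.5833 + 21.2083) = 39.2083.

39.21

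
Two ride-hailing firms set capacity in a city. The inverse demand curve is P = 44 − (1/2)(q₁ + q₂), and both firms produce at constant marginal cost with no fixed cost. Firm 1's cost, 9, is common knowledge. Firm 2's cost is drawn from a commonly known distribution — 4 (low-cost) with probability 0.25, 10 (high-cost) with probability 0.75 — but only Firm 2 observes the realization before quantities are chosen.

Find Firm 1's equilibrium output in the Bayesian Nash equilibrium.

23

Firm 2 with cost c maximizes (44 − (1/2)(q₁+q₂) − c)·q₂, giving q₂(c) = (44 − c − (1/2)q₁).
E[c₂] = 0.25·4 + 0.75·10 = 8.5
Firm 1's FOC against E[q₂] yields q₁ = (44 − 2·9 + E[c₂])/(3/2) = (44 − 18 + 8.5)/(3/2) = 23.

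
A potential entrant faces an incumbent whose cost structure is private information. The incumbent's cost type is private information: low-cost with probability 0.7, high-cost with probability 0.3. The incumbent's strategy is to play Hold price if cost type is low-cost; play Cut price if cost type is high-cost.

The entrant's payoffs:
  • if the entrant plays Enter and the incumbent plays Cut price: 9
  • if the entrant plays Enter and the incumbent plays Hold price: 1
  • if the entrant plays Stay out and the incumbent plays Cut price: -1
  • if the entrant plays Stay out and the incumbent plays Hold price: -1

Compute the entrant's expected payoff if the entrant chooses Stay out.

E[Stay out] = 0.7·(-1) + 0.3·(-1) = (-0.7) + (-0.3) = -1

-1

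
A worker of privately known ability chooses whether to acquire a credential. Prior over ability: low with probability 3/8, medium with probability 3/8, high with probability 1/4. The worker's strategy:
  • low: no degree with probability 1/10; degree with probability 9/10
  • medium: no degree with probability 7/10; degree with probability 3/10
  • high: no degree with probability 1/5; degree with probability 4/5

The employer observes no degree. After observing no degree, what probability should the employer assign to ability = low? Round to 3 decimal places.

0.107

P(no degree) = (3/8)·(1/10) + (3/8)·(7/10) + (1/4)·(1/5) = 7/20
P(low | no degree) = ((3/8)·(1/10)) / (7/20) = (3/80) / (7/20) = 3/28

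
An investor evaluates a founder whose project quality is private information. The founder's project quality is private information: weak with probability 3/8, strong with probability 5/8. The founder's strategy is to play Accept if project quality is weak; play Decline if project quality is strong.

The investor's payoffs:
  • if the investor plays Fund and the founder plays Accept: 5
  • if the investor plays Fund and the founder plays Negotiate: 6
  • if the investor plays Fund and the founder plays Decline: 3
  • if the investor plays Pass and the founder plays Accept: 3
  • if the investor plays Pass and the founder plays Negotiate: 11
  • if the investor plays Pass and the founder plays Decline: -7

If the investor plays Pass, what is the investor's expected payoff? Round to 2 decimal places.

-3.25

Take the expectation over the founder's project quality, weighting each type's action by its prior probability.
E[Pass] = 3/8·3 + 5/8·(-7) = 9/8 + (-35/8) = -13/4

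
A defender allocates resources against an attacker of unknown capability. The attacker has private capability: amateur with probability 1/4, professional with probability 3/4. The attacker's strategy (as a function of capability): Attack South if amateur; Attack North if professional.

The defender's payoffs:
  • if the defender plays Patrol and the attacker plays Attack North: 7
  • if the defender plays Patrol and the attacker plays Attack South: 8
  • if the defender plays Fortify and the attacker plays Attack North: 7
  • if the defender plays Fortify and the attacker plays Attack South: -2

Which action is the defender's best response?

Patrol

E[Patrol] = 1/4·(8) + 3/4·(7) = 29/4
E[Fortify] = 1/4·(-2) + 3/4·(7) = 19/4
Best response: Patrol (29/4 is the largest).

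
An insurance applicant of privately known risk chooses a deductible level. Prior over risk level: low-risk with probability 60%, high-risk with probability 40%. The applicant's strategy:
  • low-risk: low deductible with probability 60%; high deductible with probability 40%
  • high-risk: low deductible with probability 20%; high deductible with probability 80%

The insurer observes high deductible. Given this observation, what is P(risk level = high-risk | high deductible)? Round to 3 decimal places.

0.571

P(high deductible) = 0.6·0.4 + 0.4·0.8 = 0.56
P(high-risk | high deductible) = (0.4·0.8) / 0.56 = 0.32 / 0.56 = 0.571429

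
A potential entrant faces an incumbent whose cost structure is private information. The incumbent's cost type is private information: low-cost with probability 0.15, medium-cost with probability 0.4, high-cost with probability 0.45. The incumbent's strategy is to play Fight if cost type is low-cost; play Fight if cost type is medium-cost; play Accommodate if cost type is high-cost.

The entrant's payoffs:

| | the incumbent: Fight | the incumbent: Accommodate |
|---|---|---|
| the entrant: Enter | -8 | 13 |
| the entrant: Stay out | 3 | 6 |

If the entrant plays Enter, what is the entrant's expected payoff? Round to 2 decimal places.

1.45

E[Enter] = 0.15·(-8) + 0.4·(-8) + 0.45·13 = (-1.2) + (-3.2) + 5.85 = 1.45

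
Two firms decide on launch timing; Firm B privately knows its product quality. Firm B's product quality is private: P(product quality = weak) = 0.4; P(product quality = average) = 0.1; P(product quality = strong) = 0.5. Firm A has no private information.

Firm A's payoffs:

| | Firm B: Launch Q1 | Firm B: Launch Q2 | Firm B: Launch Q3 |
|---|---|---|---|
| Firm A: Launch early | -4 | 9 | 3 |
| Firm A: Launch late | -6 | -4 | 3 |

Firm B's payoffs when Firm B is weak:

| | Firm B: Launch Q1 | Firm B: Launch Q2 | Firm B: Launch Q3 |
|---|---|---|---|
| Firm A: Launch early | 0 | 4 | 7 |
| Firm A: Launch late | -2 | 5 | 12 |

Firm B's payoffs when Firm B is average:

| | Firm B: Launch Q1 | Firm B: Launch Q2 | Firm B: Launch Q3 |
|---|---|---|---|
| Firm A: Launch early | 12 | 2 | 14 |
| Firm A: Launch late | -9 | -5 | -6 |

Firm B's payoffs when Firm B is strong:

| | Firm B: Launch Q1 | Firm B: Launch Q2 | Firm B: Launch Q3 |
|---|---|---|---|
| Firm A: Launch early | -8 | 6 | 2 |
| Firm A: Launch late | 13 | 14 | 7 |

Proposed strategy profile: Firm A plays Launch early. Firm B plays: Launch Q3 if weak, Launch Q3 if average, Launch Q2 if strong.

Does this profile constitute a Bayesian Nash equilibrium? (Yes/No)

Yes

Firm A plays Launch early: E[Launch early] = 0.4·(3) + 0.1·(3) + 0.5·(9) = 6; E[Launch late] = -0.5. Best-responding. ✓
Firm B (product quality weak), facing Launch early: Launch Q1 gives 0, Launch Q2 gives 4, Launch Q3 gives 7. Proposed Launch Q3 is best. ✓
Firm B (product quality average), facing Launch early: Launch Q1 gives 12, Launch Q2 gives 2, Launch Q3 gives 14. Proposed Launch Q3 is best. ✓
Firm B (product quality strong), facing Launch early: Launch Q1 gives -8, Launch Q2 gives 6, Launch Q3 gives 2. Proposed Launch Q2 is best. ✓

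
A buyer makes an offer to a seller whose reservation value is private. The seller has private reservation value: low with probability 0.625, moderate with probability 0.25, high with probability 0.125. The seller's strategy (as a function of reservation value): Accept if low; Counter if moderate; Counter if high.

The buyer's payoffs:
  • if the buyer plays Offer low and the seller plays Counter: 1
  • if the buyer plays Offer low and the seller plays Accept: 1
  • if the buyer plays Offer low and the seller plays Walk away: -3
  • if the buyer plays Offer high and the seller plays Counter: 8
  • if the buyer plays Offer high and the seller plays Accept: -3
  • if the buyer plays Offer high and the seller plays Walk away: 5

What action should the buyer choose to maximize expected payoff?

E[Offer low] = 0.625·(1) + 0.25·(1) + 0.125·(1) = 1
E[Offer high] = 0.625·(-3) + 0.25·(8) + 0.125·(8) = 1.125
Best response: Offer high (1.125 is the largest).

Offer high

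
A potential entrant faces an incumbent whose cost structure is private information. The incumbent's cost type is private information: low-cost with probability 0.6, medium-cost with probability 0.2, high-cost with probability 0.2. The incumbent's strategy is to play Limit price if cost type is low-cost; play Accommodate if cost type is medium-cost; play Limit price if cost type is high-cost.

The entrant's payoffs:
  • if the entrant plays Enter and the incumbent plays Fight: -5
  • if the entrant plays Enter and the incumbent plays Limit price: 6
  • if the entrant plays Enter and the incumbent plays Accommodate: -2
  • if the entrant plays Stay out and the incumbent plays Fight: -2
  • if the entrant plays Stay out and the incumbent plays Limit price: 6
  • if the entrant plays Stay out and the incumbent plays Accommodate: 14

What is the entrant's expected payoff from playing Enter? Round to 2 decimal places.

4.40

E[Enter] = 0.6·6 + 0.2·(-2) + 0.2·6 = 3.6 + (-0.4) + 1.2 = 4.4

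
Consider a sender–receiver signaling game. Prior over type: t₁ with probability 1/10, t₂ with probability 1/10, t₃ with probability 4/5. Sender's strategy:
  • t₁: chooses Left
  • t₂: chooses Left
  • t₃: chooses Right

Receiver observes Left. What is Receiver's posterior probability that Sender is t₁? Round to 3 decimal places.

0.500

P(Left) = (1/10)·1 + (1/10)·1 + (4/5)·0 = 1/5
P(t₁ | Left) = ((1/10)·1) / (1/5) = (1/10) / (1/5) = 1/2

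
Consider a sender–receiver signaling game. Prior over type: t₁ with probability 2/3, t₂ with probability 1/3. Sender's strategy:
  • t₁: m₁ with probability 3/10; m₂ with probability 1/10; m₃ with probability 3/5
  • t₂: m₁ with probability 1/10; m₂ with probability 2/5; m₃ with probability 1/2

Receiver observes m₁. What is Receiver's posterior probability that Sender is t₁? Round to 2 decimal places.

P(m₁) = (2/3)·(3/10) + (1/3)·(1/10) = 7/30
P(t₁ | m₁) = ((2/3)·(3/10)) / (7/30) = (1/5) / (7/30) = 6/7

0.86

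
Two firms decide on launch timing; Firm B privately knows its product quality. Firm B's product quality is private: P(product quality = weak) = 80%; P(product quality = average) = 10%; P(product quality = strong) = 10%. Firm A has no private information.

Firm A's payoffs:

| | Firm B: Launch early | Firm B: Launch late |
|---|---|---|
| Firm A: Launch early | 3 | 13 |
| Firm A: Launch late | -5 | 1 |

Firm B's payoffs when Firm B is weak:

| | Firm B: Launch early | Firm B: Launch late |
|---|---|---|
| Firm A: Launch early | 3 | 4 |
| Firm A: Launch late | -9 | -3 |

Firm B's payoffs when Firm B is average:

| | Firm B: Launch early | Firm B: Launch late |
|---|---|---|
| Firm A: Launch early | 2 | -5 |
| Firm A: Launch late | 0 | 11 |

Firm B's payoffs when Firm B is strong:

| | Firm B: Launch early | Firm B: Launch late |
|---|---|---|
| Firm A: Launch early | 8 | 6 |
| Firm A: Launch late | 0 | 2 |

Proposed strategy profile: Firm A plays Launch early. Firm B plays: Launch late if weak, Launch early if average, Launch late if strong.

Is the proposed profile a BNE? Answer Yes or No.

No

Firm A plays Launch early: E[Launch early] = 0.8·(13) + 0.1·(3) + 0.1·(13) = 12; E[Launch late] = 0.4. Best-responding. ✓
Firm B (product quality weak), facing Launch early: Launch early gives 3, Launch late gives 4. Proposed Launch late is best. ✓
Firm B (product quality average), facing Launch early: Launch early gives 2, Launch late gives -5. Proposed Launch early is best. ✓
Firm B (product quality strong), facing Launch early: Launch early gives 8, Launch late gives 6. Proposed Launch late is not best — profitable deviation exists. ✗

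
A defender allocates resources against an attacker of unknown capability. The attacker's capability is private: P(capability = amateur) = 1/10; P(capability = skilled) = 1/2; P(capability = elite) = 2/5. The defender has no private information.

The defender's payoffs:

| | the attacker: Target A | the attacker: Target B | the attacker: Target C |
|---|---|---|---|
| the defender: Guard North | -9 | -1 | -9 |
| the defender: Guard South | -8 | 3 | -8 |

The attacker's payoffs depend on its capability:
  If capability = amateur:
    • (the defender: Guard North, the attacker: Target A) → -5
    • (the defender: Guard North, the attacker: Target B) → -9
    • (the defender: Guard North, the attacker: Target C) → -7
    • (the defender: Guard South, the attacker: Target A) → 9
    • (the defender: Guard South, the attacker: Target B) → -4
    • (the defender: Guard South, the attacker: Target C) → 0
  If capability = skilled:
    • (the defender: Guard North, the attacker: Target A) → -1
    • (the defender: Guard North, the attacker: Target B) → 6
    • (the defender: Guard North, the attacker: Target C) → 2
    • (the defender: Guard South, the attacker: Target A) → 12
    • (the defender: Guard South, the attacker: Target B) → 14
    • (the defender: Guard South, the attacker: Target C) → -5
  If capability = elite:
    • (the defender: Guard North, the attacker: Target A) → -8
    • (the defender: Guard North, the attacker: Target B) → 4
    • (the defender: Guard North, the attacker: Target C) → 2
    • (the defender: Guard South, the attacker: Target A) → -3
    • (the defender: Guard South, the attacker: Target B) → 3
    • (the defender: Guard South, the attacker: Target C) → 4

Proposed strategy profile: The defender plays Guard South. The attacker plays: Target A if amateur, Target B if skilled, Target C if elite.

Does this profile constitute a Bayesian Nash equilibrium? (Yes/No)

Yes

The defender plays Guard South: E[Guard South] = 1/10·(-8) + 1/2·(3) + 2/5·(-8) = -5/2; E[Guard North] = -5. Best-responding. ✓
The attacker (capability amateur), facing Guard South: Target A gives 9, Target B gives -4, Target C gives 0. Proposed Target A is best. ✓
The attacker (capability skilled), facing Guard South: Target A gives 12, Target B gives 14, Target C gives -5. Proposed Target B is best. ✓
The attacker (capability elite), facing Guard South: Target A gives -3, Target B gives 3, Target C gives 4. Proposed Target C is best. ✓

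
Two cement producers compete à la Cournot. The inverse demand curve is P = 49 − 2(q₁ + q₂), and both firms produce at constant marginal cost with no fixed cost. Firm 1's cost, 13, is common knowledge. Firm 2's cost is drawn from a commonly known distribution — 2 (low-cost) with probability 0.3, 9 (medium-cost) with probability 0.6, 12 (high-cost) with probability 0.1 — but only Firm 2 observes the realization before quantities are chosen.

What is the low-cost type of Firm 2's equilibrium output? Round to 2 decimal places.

Type-c best response for Firm 2: q₂(c) = (49 − c)/4 − q₁/2.
Firm 1 maximizes expected profit; its first-order condition is 49 − 4q₁ − 2E[q₂] − 13 = 0.
Substituting E[q₂] and solving: E[c₂] = 7.2, so q₁ = (49 − 2·13 + 7.2)/6 = 5.03333.
q₂(low-cost) = (49 − 2 − 2·5.03333)/4 = 9.23333.

9.23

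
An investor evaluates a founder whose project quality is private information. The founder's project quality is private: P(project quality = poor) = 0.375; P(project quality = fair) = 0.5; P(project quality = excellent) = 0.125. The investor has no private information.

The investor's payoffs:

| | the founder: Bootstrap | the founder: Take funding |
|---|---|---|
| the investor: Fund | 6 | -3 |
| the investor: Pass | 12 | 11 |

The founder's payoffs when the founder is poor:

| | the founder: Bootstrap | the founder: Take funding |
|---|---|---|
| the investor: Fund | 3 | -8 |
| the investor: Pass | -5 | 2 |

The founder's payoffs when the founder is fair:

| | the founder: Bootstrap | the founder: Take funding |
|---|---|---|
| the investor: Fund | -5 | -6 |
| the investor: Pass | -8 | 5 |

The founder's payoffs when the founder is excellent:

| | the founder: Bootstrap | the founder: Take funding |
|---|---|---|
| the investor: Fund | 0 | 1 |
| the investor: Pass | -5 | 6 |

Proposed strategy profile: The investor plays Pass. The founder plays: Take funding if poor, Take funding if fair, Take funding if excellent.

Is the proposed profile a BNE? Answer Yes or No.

The investor plays Pass: E[Pass] = 0.375·(11) + 0.5·(11) + 0.125·(11) = 11; E[Fund] = -3. Best-responding. ✓
The founder (project quality poor), facing Pass: Bootstrap gives -5, Take funding gives 2. Proposed Take funding is best. ✓
The founder (project quality fair), facing Pass: Bootstrap gives -8, Take funding gives 5. Proposed Take funding is best. ✓
The founder (project quality excellent), facing Pass: Bootstrap gives -5, Take funding gives 6. Proposed Take funding is best. ✓

Yes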